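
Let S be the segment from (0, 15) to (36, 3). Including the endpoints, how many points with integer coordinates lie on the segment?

The number of lattice points on a segment between lattice points is gcd(|Δx|,|Δy|) + 1 = gcd(36,12) + 1 = 12 + 1 = 13.

13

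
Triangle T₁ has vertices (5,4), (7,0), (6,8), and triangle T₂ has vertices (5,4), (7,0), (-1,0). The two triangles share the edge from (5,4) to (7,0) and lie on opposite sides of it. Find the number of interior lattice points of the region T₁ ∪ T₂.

The union is the simple quadrilateral with vertices (5,4), (6,8), (7,0), (-1,0) in order.
The shoelace formula gives twice the area as |[5·8 − 6·4] + [6·0 − 7·8] + [7·0 − (-1)·0] + [(-1)·4 − 5·0]| = 44, so the area is 22.
Along each edge there are gcd(|Δx|,|Δy|)+1 lattice points, so counting each shared vertex once the boundary has gcd(1,4) + gcd(1,8) + gcd(8,0) + gcd(6,4) = 1+1+8+2 = 12.
By Pick's theorem I = A − B/2 + 1 = 22 − 12/2 + 1 = 17.

17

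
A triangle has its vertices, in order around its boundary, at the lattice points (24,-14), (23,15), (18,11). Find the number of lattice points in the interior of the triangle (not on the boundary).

74

By the shoelace formula, twice the signed area is |[24·15 − 23·(-14)] + [23·11 − 18·15] + [18·(-14) − 24·11]| = 149, so the area is 74.5.
Summing gcd(|Δx|,|Δy|) over the edges gives the boundary count: gcd(1,29) + gcd(5,4) + gcd(6,25) = 1+1+1 = 3.
Pick's theorem gives I = A − B/2 + 1 = 74.5 − 3/2 + 1 = 74.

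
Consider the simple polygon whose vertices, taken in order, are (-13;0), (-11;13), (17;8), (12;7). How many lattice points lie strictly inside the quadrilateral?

By the shoelace formula, twice the signed area is |[(-13)·13 − (-11)·0] + [(-11)·8 − 17·13] + [17·7 − 12·8] + [12·0 − (-13)·7]| = 364, so the area is 182.
The number of boundary lattice points is Σ gcd(|Δx|,|Δy|) = gcd(2,13) + gcd(28,5) + gcd(5,1) + gcd(25,7) = 1+1+1+1 = 4.
By Pick's theorem A = I + B/2 − 1, so I = 182 − 4/2 + 1 = 181.

181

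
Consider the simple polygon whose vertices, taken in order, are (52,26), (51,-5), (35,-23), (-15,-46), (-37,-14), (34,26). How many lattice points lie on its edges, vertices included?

25

The number of boundary lattice points is Σ gcd(|Δx|,|Δy|) = gcd(1,31) + gcd(16,18) + gcd(50,23) + gcd(22,32) + gcd(71,40) + gcd(18,0) = 1+2+1+2+1+18 = 25.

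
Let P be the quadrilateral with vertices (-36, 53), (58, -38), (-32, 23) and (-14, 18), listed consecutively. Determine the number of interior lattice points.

Using the shoelace formula, 2A = |[(-36)·(-38) − 58·53] + [58·23 − (-32)·(-38)] + [(-32)·18 − (-14)·23] + [(-14)·53 − (-36)·18]| = 1936, so the area is 968.
The number of boundary lattice points is Σ gcd(|Δx|,|Δy|) = gcd(94,91) + gcd(90,61) + gcd(18,5) + gcd(22,35) = 1+1+1+1 = 4.
Pick's theorem gives I = A − B/2 + 1 = 968 − 4/2 + 1 = 967.

967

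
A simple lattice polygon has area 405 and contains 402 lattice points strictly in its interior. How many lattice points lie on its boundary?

Pick's theorem gives A = I + B/2 − 1, so B = 2(A − I + 1) = 2(405 − 402 + 1) = 8.

8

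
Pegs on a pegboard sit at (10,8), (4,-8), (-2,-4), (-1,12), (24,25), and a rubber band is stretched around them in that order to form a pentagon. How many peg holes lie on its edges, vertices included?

7

Summing gcd(|Δx|,|Δy|) over the edges gives the boundary count: gcd(6,16) + gcd(6,4) + gcd(1,16) + gcd(25,13) + gcd(14,17) = 2+2+1+1+1 = 7.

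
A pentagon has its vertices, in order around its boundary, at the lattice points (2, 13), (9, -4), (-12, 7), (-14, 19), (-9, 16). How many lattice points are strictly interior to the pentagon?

219

By the shoelace formula, twice the signed area is |(2·(-4) − 9·13) + (9·7 − (-12)·(-4)) + ((-12)·19 − (-14)·7) + ((-14)·16 − (-9)·19) + ((-9)·13 − 2·16)| = 442, so the area is 221.
Summing gcd(|Δx|,|Δy|) over the edges gives the boundary count: gcd(7,17) + gcd(21,11) + gcd(2,12) + gcd(5,3) + gcd(11,3) = 1+1+2+1+1 = 6.
Pick's theorem gives I = A − B/2 + 1 = 221 − 6/2 + 1 = 219.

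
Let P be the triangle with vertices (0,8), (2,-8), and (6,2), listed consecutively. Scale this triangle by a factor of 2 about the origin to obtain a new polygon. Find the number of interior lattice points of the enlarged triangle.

159

The shoelace formula gives twice the area as |(0·(-8) − 2·8) + (2·2 − 6·(-8)) + (6·8 − 0·2)| = 84, so the area is 42.
Summing gcd(|Δx|,|Δy|) over the edges gives the boundary count: gcd(2,16) + gcd(4,10) + gcd(6,6) = 2+2+6 = 10.
Scaling by 2 multiplies the area by 2² = 4 (so the new area is 168) and multiplies the boundary lattice-point count by 2, giving 20.
By Pick's theorem, the interior count of the dilated polygon is 168 − 20/2 + 1 = 159.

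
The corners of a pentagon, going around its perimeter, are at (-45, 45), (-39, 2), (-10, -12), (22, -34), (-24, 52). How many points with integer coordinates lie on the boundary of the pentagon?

13

Along each edge there are gcd(|Δx|,|Δy|)+1 lattice points, so counting each shared vertex once the boundary has gcd(6,43) + gcd(29,14) + gcd(32,22) + gcd(46,86) + gcd(21,7) = 1+1+2+2+7 = 13.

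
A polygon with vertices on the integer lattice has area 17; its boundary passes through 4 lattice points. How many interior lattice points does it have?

16

From Pick's theorem, I = A − B/2 + 1 = 17 − 4/2 + 1 = 16.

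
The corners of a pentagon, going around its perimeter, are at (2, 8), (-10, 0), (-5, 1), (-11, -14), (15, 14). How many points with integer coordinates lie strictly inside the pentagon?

Using the shoelace formula, 2A = |[2·0 − (-10)·8] + [(-10)·1 − (-5)·0] + [(-5)·(-14) − (-11)·1] + [(-11)·14 − 15·(-14)] + [15·8 − 2·14]| = 299, so the area is 149.5.
Summing gcd(|Δx|,|Δy|) over the edges gives the boundary count: gcd(12,8) + gcd(5,1) + gcd(6,15) + gcd(26,28) + gcd(13,6) = 4+1+3+2+1 = 11.
Pick's theorem gives I = A − B/2 + 1 = 149.5 − 11/2 + 1 = 145.

145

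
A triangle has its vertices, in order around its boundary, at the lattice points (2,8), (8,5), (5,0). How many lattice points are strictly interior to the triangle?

The shoelace formula gives twice the area as |[2·5 − 8·8] + [8·0 − 5·5] + [5·8 − 2·0]| = 39, so the area is 19.5.
The number of boundary lattice points is Σ gcd(|Δx|,|Δy|) = gcd(6,3) + gcd(3,5) + gcd(3,8) = 3+1+1 = 5.
Pick's theorem gives I = A − B/2 + 1 = 19.5 − 5/2 + 1 = 18.

18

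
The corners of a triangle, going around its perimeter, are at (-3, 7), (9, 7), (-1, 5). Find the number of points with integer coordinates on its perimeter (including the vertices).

16

The number of boundary lattice points is Σ gcd(|Δx|,|Δy|) = gcd(12,0) + gcd(10,2) + gcd(2,2) = 12+2+2 = 16.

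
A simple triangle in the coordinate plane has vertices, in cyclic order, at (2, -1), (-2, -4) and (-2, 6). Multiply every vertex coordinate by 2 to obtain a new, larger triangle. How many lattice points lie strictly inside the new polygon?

69

By the shoelace formula, twice the signed area is |[2·(-4) − (-2)·(-1)] + [(-2)·6 − (-2)·(-4)] + [(-2)·(-1) − 2·6]| = 40, so the area is 20.
Along each edge there are gcd(|Δx|,|Δy|)+1 lattice points, so counting each shared vertex once the boundary has gcd(4,3) + gcd(0,10) + gcd(4,7) = 1+10+1 = 12.
Scaling by 2 multiplies the area by 2² = 4 (so the new area is 80) and multiplies the boundary lattice-point count by 2, giving 24.
By Pick's theorem, the interior count of the dilated polygon is 80 − 24/2 + 1 = 69.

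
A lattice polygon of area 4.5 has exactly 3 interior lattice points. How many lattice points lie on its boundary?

Pick's theorem gives A = I + B/2 − 1, so B = 2(A − I + 1) = 2(4.5 − 3 + 1) = 5.

5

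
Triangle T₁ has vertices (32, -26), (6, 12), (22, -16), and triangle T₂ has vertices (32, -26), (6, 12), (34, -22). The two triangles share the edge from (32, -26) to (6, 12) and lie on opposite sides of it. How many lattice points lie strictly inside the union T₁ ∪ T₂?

The union is the simple quadrilateral with vertices (32, -26), (22, -16), (6, 12), (34, -22) in order.
By the shoelace formula, twice the signed area is |(32·(-16) − 22·(-26)) + (22·12 − 6·(-16)) + (6·(-22) − 34·12) + (34·(-26) − 32·(-22))| = 300, so the area is 150.
Summing gcd(|Δx|,|Δy|) over the edges gives the boundary count: gcd(10,10) + gcd(16,28) + gcd(28,34) + gcd(2,4) = 10+4+2+2 = 18.
By Pick's theorem I = A − B/2 + 1 = 150 − 18/2 + 1 = 142.

142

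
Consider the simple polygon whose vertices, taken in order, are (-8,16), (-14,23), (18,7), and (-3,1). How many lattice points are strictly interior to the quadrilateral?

225

By the shoelace formula, twice the signed area is |((-8)·23 − (-14)·16) + ((-14)·7 − 18·23) + (18·1 − (-3)·7) + ((-3)·16 − (-8)·1)| = 473, so the area is 236.5.
The number of boundary lattice points is Σ gcd(|Δx|,|Δy|) = gcd(6,7) + gcd(32,16) + gcd(21,6) + gcd(5,15) = 1+16+3+5 = 25.
By Pick's theorem A = I + B/2 − 1, so I = 236.5 − 25/2 + 1 = 225.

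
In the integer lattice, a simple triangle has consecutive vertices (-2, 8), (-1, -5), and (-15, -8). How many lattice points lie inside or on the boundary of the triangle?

Using the shoelace formula, 2A = |((-2)·(-5) − (-1)·8) + ((-1)·(-8) − (-15)·(-5)) + ((-15)·8 − (-2)·(-8))| = 185, so the area is 185/2.
Along each edge there are gcd(|Δx|,|Δy|)+1 lattice points, so counting each shared vertex once the boundary has gcd(1,13) + gcd(14,3) + gcd(13,16) = 1+1+1 = 3.
Pick's theorem gives I = A − B/2 + 1 = 185/2 − 3/2 + 1 = 92, so the closed region contains I + B = 92 + 3 = 95 lattice points.

95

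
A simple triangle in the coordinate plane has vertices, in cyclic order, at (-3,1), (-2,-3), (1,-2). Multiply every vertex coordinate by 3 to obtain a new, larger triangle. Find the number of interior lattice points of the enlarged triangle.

Using the shoelace formula, 2A = |((-3)·(-3) − (-2)·1) + ((-2)·(-2) − 1·(-3)) + (1·1 − (-3)·(-2))| = 13, so the area is 6.5.
Along each edge there are gcd(|Δx|,|Δy|)+1 lattice points, so counting each shared vertex once the boundary has gcd(1,4) + gcd(3,1) + gcd(4,3) = 1+1+1 = 3.
Scaling by 3 multiplies the area by 3² = 9 (so the new area is 117/2) and multiplies the boundary lattice-point count by 3, giving 9.
By Pick's theorem, the interior count of the dilated polygon is 117/2 − 9/2 + 1 = 55.

55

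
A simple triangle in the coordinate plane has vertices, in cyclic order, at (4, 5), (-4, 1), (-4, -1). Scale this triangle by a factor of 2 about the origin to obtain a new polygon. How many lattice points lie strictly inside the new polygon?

By the shoelace formula, twice the signed area is |(4·1 − (-4)·5) + ((-4)·(-1) − (-4)·1) + ((-4)·5 − 4·(-1))| = 16, so the area is 8.
Summing gcd(|Δx|,|Δy|) over the edges gives the boundary count: gcd(8,4) + gcd(0,2) + gcd(8,6) = 4+2+2 = 8.
Scaling by 2 multiplies the area by 2² = 4 (so the new area is 32) and multiplies the boundary lattice-point count by 2, giving 16.
By Pick's theorem, the interior count of the dilated polygon is 32 − 16/2 + 1 = 25.

25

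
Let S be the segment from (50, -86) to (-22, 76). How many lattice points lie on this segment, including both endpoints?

The number of lattice points on a segment between lattice points is gcd(|Δx|,|Δy|) + 1 = gcd(72,162) + 1 = 18 + 1 = 19.

19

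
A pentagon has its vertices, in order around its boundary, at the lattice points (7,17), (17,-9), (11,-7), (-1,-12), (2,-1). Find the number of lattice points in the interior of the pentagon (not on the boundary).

The shoelace formula gives twice the area as |(7·(-9) − 17·17) + (17·(-7) − 11·(-9)) + (11·(-12) − (-1)·(-7)) + ((-1)·(-1) − 2·(-12)) + (2·17 − 7·(-1))| = 445, so the area is 222.5.
Summing gcd(|Δx|,|Δy|) over the edges gives the boundary count: gcd(10,26) + gcd(6,2) + gcd(12,5) + gcd(3,11) + gcd(5,18) = 2+2+1+1+1 = 7.
By Pick's theorem A = I + B/2 − 1, so I = 222.5 − 7/2 + 1 = 220.

220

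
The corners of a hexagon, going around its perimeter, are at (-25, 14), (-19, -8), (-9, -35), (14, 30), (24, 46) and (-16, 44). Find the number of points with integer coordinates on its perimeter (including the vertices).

11

Along each edge there are gcd(|Δx|,|Δy|)+1 lattice points, so counting each shared vertex once the boundary has gcd(6,22) + gcd(10,27) + gcd(23,65) + gcd(10,16) + gcd(40,2) + gcd(9,30) = 2+1+1+2+2+3 = 11.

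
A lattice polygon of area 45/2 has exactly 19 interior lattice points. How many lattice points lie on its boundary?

9

Pick's theorem gives A = I + B/2 − 1, so B = 2(A − I + 1) = 2(45/2 − 19 + 1) = 9.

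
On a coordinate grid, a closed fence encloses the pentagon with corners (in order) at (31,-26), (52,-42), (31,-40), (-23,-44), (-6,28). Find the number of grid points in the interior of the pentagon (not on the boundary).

2314

By the shoelace formula, twice the signed area is |[31·(-42) − 52·(-26)] + [52·(-40) − 31·(-42)] + [31·(-44) − (-23)·(-40)] + [(-23)·28 − (-6)·(-44)] + [(-6)·(-26) − 31·28]| = 4632, so the area is 2316.
The number of boundary lattice points is Σ gcd(|Δx|,|Δy|) = gcd(21,16) + gcd(21,2) + gcd(54,4) + gcd(17,72) + gcd(37,54) = 1+1+2+1+1 = 6.
By Pick's theorem A = I + B/2 − 1, so I = 2316 − 6/2 + 1 = 2314.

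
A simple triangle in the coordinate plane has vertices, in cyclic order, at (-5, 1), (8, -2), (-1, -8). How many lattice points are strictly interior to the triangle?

51

By the shoelace formula, twice the signed area is |((-5)·(-2) − 8·1) + (8·(-8) − (-1)·(-2)) + ((-1)·1 − (-5)·(-8))| = 105, so the area is 52.5.
Summing gcd(|Δx|,|Δy|) over the edges gives the boundary count: gcd(13,3) + gcd(9,6) + gcd(4,9) = 1+3+1 = 5.
Pick's theorem gives I = A − B/2 + 1 = 52.5 − 5/2 + 1 = 51.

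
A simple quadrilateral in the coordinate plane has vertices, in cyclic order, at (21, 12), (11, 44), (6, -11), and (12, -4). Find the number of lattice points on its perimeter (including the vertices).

9

Along each edge there are gcd(|Δx|,|Δy|)+1 lattice points, so counting each shared vertex once the boundary has gcd(10,32) + gcd(5,55) + gcd(6,7) + gcd(9,16) = 2+5+1+1 = 9.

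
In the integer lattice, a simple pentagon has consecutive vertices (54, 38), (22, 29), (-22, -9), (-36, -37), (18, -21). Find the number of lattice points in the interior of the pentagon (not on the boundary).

Using the shoelace formula, 2A = |[54·29 − 22·38] + [22·(-9) − (-22)·29] + [(-22)·(-37) − (-36)·(-9)] + [(-36)·(-21) − 18·(-37)] + [18·38 − 54·(-21)]| = 4900, so the area is 2450.
The number of boundary lattice points is Σ gcd(|Δx|,|Δy|) = gcd(32,9) + gcd(44,38) + gcd(14,28) + gcd(54,16) + gcd(36,59) = 1+2+14+2+1 = 20.
Pick's theorem gives I = A − B/2 + 1 = 2450 − 20/2 + 1 = 2441.

2441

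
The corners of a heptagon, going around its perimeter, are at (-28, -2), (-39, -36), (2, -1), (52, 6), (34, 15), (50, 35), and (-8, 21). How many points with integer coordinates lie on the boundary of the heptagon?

Summing gcd(|Δx|,|Δy|) over the edges gives the boundary count: gcd(11,34) + gcd(41,35) + gcd(50,7) + gcd(18,9) + gcd(16,20) + gcd(58,14) + gcd(20,23) = 1+1+1+9+4+2+1 = 19.

19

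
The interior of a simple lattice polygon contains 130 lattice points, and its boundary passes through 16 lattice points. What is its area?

Pick's theorem states A = I + B/2 − 1, so A = 130 + 16/2 − 1 = 137.

137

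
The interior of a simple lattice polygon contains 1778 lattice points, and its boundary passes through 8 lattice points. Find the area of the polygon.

By Pick's theorem, A = I + B/2 − 1 = 1778 + 8/2 − 1 = 1781.

1781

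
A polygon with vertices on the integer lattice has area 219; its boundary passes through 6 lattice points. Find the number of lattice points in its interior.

217

From Pick's theorem, I = A − B/2 + 1 = 219 − 6/2 + 1 = 217.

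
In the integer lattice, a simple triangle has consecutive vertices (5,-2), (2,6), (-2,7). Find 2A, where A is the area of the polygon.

By the shoelace formula, twice the signed area is |[5·6 − 2·(-2)] + [2·7 − (-2)·6] + [(-2)·(-2) − 5·7]| = 29, so the area is 14.5.

29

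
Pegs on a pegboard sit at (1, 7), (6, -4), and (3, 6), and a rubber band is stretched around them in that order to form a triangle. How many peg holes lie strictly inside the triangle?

By the shoelace formula, twice the signed area is |[1·(-4) − 6·7] + [6·6 − 3·(-4)] + [3·7 − 1·6]| = 17, so the area is 8.5.
The number of boundary lattice points is Σ gcd(|Δx|,|Δy|) = gcd(5,11) + gcd(3,10) + gcd(2,1) = 1+1+1 = 3.
By Pick's theorem A = I + B/2 − 1, so I = 8.5 − 3/2 + 1 = 8.

8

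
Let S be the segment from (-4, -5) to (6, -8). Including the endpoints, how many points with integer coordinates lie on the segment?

2

The number of lattice points on a segment between lattice points is gcd(|Δx|,|Δy|) + 1 = gcd(10,3) + 1 = 1 + 1 = 2.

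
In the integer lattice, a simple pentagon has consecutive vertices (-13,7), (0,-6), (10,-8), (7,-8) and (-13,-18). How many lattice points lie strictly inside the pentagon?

The shoelace formula gives twice the area as |((-13)·(-6) − 0·7) + (0·(-8) − 10·(-6)) + (10·(-8) − 7·(-8)) + (7·(-18) − (-13)·(-8)) + ((-13)·7 − (-13)·(-18))| = 441, so the area is 220.5.
The number of boundary lattice points is Σ gcd(|Δx|,|Δy|) = gcd(13,13) + gcd(10,2) + gcd(3,0) + gcd(20,10) + gcd(0,25) = 13+2+3+10+25 = 53.
Pick's theorem gives I = A − B/2 + 1 = 220.5 − 53/2 + 1 = 195.

195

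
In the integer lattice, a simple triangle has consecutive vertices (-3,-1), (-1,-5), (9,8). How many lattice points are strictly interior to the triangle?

31

By the shoelace formula, twice the signed area is |[(-3)·(-5) − (-1)·(-1)] + [(-1)·8 − 9·(-5)] + [9·(-1) − (-3)·8]| = 66, so the area is 33.
Summing gcd(|Δx|,|Δy|) over the edges gives the boundary count: gcd(2,4) + gcd(10,13) + gcd(12,9) = 2+1+3 = 6.
Pick's theorem gives I = A − B/2 + 1 = 33 − 6/2 + 1 = 31.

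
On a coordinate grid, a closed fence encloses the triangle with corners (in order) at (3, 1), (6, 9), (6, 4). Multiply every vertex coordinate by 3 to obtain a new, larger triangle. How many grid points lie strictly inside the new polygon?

55

Using the shoelace formula, 2A = |[3·9 − 6·1] + [6·4 − 6·9] + [6·1 − 3·4]| = 15, so the area is 7.5.
Summing gcd(|Δx|,|Δy|) over the edges gives the boundary count: gcd(3,8) + gcd(0,5) + gcd(3,3) = 1+5+3 = 9.
Scaling by 3 multiplies the area by 3² = 9 (so the new area is 135/2) and multiplies the boundary lattice-point count by 3, giving 27.
By Pick's theorem, the interior count of the dilated polygon is 135/2 − 27/2 + 1 = 55.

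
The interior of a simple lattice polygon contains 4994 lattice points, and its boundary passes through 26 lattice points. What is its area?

5006

Pick's theorem states A = I + B/2 − 1, so A = 4994 + 26/2 − 1 = 5006.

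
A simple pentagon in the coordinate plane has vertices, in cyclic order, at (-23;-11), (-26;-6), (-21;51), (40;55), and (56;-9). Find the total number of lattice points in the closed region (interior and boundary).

4540

The shoelace formula gives twice the area as |[(-23)·(-6) − (-26)·(-11)] + [(-26)·51 − (-21)·(-6)] + [(-21)·55 − 40·51] + [40·(-9) − 56·55] + [56·(-11) − (-23)·(-9)]| = 9058, so the area is 4529.
Along each edge there are gcd(|Δx|,|Δy|)+1 lattice points, so counting each shared vertex once the boundary has gcd(3,5) + gcd(5,57) + gcd(61,4) + gcd(16,64) + gcd(79,2) = 1+1+1+16+1 = 20.
Pick's theorem gives I = A − B/2 + 1 = 4529 − 20/2 + 1 = 4520, so the closed region contains I + B = 4520 + 20 = 4540 lattice points.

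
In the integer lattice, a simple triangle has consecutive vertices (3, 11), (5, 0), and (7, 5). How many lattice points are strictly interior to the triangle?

The shoelace formula gives twice the area as |[3·0 − 5·11] + [5·5 − 7·0] + [7·11 − 3·5]| = 32, so the area is 16.
Summing gcd(|Δx|,|Δy|) over the edges gives the boundary count: gcd(2,11) + gcd(2,5) + gcd(4,6) = 1+1+2 = 4.
Pick's theorem gives I = A − B/2 + 1 = 16 − 4/2 + 1 = 15.

15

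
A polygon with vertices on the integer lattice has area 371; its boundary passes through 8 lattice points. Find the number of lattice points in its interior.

368

From Pick's theorem, I = A − B/2 + 1 = 371 − 8/2 + 1 = 368.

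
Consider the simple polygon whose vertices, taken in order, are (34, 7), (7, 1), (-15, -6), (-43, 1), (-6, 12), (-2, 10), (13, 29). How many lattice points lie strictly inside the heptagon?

The shoelace formula gives twice the area as |[34·1 − 7·7] + [7·(-6) − (-15)·1] + [(-15)·1 − (-43)·(-6)] + [(-43)·12 − (-6)·1] + [(-6)·10 − (-2)·12] + [(-2)·29 − 13·10] + [13·7 − 34·29]| = 1944, so the area is 972.
Summing gcd(|Δx|,|Δy|) over the edges gives the boundary count: gcd(27,6) + gcd(22,7) + gcd(28,7) + gcd(37,11) + gcd(4,2) + gcd(15,19) + gcd(21,22) = 3+1+7+1+2+1+1 = 16.
Pick's theorem gives I = A − B/2 + 1 = 972 − 16/2 + 1 = 965.

965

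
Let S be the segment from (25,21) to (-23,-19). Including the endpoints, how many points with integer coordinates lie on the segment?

The number of lattice points on a segment between lattice points is gcd(|Δx|,|Δy|) + 1 = gcd(48,40) + 1 = 8 + 1 = 9.

9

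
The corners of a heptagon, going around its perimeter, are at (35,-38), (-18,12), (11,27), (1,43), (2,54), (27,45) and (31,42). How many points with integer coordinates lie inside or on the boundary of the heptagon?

Using the shoelace formula, 2A = |[35·12 − (-18)·(-38)] + [(-18)·27 − 11·12] + [11·43 − 1·27] + [1·54 − 2·43] + [2·45 − 27·54] + [27·42 − 31·45] + [31·(-38) − 35·42]| = 4745, so the area is 2372.5.
Along each edge there are gcd(|Δx|,|Δy|)+1 lattice points, so counting each shared vertex once the boundary has gcd(53,50) + gcd(29,15) + gcd(10,16) + gcd(1,11) + gcd(25,9) + gcd(4,3) + gcd(4,80) = 1+1+2+1+1+1+4 = 11.
Pick's theorem gives I = A − B/2 + 1 = 2372.5 − 11/2 + 1 = 2368, so the closed region contains I + B = 2368 + 11 = 2379 lattice points.

2379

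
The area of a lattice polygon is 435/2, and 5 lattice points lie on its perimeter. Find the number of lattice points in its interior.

216

From Pick's theorem, I = A − B/2 + 1 = 435/2 − 5/2 + 1 = 216.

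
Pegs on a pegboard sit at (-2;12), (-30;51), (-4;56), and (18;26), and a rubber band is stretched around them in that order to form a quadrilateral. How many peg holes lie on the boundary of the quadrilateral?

The number of boundary lattice points is Σ gcd(|Δx|,|Δy|) = gcd(28,39) + gcd(26,5) + gcd(22,30) + gcd(20,14) = 1+1+2+2 = 6.

6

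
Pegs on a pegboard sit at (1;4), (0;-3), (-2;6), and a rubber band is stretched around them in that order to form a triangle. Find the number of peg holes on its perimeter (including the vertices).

The number of boundary lattice points is Σ gcd(|Δx|,|Δy|) = gcd(1,7) + gcd(2,9) + gcd(3,2) = 1+1+1 = 3.

3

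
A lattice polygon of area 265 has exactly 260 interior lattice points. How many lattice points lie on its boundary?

Pick's theorem gives A = I + B/2 − 1, so B = 2(A − I + 1) = 2(265 − 260 + 1) = 12.

12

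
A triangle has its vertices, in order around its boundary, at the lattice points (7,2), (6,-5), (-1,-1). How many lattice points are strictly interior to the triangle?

By the shoelace formula, twice the signed area is |(7·(-5) − 6·2) + (6·(-1) − (-1)·(-5)) + ((-1)·2 − 7·(-1))| = 53, so the area is 53/2.
Summing gcd(|Δx|,|Δy|) over the edges gives the boundary count: gcd(1,7) + gcd(7,4) + gcd(8,3) = 1+1+1 = 3.
Pick's theorem gives I = A − B/2 + 1 = 53/2 − 3/2 + 1 = 26.

26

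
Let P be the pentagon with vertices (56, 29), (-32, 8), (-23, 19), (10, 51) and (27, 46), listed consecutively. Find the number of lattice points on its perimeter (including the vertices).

Along each edge there are gcd(|Δx|,|Δy|)+1 lattice points, so counting each shared vertex once the boundary has gcd(88,21) + gcd(9,11) + gcd(33,32) + gcd(17,5) + gcd(29,17) = 1+1+1+1+1 = 5.

5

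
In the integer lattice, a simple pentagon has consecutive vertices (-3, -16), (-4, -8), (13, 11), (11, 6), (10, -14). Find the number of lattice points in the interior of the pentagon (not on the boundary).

218

By the shoelace formula, twice the signed area is |((-3)·(-8) − (-4)·(-16)) + ((-4)·11 − 13·(-8)) + (13·6 − 11·11) + (11·(-14) − 10·6) + (10·(-16) − (-3)·(-14))| = 439, so the area is 439/2.
Along each edge there are gcd(|Δx|,|Δy|)+1 lattice points, so counting each shared vertex once the boundary has gcd(1,8) + gcd(17,19) + gcd(2,5) + gcd(1,20) + gcd(13,2) = 1+1+1+1+1 = 5.
Pick's theorem gives I = A − B/2 + 1 = 439/2 − 5/2 + 1 = 218.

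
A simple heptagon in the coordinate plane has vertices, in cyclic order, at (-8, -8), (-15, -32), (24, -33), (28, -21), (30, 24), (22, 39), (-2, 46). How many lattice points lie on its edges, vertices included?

15

The number of boundary lattice points is Σ gcd(|Δx|,|Δy|) = gcd(7,24) + gcd(39,1) + gcd(4,12) + gcd(2,45) + gcd(8,15) + gcd(24,7) + gcd(6,54) = 1+1+4+1+1+1+6 = 15.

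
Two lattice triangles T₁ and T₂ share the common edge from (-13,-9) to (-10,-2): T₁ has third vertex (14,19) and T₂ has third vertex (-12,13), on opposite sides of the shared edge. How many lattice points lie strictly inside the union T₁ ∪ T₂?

The union is the simple quadrilateral with vertices (-13,-9), (14,19), (-10,-2), (-12,13) in order.
The shoelace formula gives twice the area as |[(-13)·19 − 14·(-9)] + [14·(-2) − (-10)·19] + [(-10)·13 − (-12)·(-2)] + [(-12)·(-9) − (-13)·13]| = 164, so the area is 82.
The number of boundary lattice points is Σ gcd(|Δx|,|Δy|) = gcd(27,28) + gcd(24,21) + gcd(2,15) + gcd(1,22) = 1+3+1+1 = 6.
By Pick's theorem I = A − B/2 + 1 = 82 − 6/2 + 1 = 80.

80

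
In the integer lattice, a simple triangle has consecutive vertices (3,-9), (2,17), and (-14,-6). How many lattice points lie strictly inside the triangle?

Using the shoelace formula, 2A = |[3·17 − 2·(-9)] + [2·(-6) − (-14)·17] + [(-14)·(-9) − 3·(-6)]| = 439, so the area is 439/2.
Summing gcd(|Δx|,|Δy|) over the edges gives the boundary count: gcd(1,26) + gcd(16,23) + gcd(17,3) = 1+1+1 = 3.
Pick's theorem gives I = A − B/2 + 1 = 439/2 − 3/2 + 1 = 219.

219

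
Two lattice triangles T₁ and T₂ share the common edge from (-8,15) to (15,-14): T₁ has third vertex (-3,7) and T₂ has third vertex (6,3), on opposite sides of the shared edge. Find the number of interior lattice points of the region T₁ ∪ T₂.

82

The union is the simple quadrilateral with vertices (-8,15), (-3,7), (15,-14), (6,3) in order.
Using the shoelace formula, 2A = |[(-8)·7 − (-3)·15] + [(-3)·(-14) − 15·7] + [15·3 − 6·(-14)] + [6·15 − (-8)·3]| = 169, so the area is 84.5.
Along each edge there are gcd(|Δx|,|Δy|)+1 lattice points, so counting each shared vertex once the boundary has gcd(5,8) + gcd(18,21) + gcd(9,17) + gcd(14,12) = 1+3+1+2 = 7.
By Pick's theorem I = A − B/2 + 1 = 84.5 − 7/2 + 1 = 82.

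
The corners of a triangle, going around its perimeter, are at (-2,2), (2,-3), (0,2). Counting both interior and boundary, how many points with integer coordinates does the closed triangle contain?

8

The shoelace formula gives twice the area as |((-2)·(-3) − 2·2) + (2·2 − 0·(-3)) + (0·2 − (-2)·2)| = 10, so the area is 5.
Along each edge there are gcd(|Δx|,|Δy|)+1 lattice points, so counting each shared vertex once the boundary has gcd(4,5) + gcd(2,5) + gcd(2,0) = 1+1+2 = 4.
Pick's theorem gives I = A − B/2 + 1 = 5 − 4/2 + 1 = 4, so the closed region contains I + B = 4 + 4 = 8 lattice points.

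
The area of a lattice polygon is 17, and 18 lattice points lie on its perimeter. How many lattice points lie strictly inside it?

9

From Pick's theorem, I = A − B/2 + 1 = 17 − 18/2 + 1 = 9.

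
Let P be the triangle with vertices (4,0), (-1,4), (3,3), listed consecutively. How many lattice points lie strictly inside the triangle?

By the shoelace formula, twice the signed area is |[4·4 − (-1)·0] + [(-1)·3 − 3·4] + [3·0 − 4·3]| = 11, so the area is 5.5.
Summing gcd(|Δx|,|Δy|) over the edges gives the boundary count: gcd(5,4) + gcd(4,1) + gcd(1,3) = 1+1+1 = 3.
Pick's theorem gives I = A − B/2 + 1 = 5.5 − 3/2 + 1 = 5.

5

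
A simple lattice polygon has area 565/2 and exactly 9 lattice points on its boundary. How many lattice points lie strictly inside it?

279

Pick's theorem A = I + B/2 − 1 rearranges to I = A − B/2 + 1 = 565/2 − 9/2 + 1 = 279.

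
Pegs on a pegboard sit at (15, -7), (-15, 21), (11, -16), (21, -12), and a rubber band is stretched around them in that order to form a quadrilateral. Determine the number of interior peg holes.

By the shoelace formula, twice the signed area is |[15·21 − (-15)·(-7)] + [(-15)·(-16) − 11·21] + [11·(-12) − 21·(-16)] + [21·(-7) − 15·(-12)]| = 456, so the area is 228.
Along each edge there are gcd(|Δx|,|Δy|)+1 lattice points, so counting each shared vertex once the boundary has gcd(30,28) + gcd(26,37) + gcd(10,4) + gcd(6,5) = 2+1+2+1 = 6.
Pick's theorem gives I = A − B/2 + 1 = 228 − 6/2 + 1 = 226.

226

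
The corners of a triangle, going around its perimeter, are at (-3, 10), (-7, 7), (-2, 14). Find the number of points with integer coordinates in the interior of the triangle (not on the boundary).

By the shoelace formula, twice the signed area is |[(-3)·7 − (-7)·10] + [(-7)·14 − (-2)·7] + [(-2)·10 − (-3)·14]| = 13, so the area is 13/2.
Summing gcd(|Δx|,|Δy|) over the edges gives the boundary count: gcd(4,3) + gcd(5,7) + gcd(1,4) = 1+1+1 = 3.
Pick's theorem gives I = A − B/2 + 1 = 13/2 − 3/2 + 1 = 6.

6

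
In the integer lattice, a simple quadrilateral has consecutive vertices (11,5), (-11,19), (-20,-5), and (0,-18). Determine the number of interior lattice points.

Using the shoelace formula, 2A = |(11·19 − (-11)·5) + ((-11)·(-5) − (-20)·19) + ((-20)·(-18) − 0·(-5)) + (0·5 − 11·(-18))| = 1257, so the area is 628.5.
Summing gcd(|Δx|,|Δy|) over the edges gives the boundary count: gcd(22,14) + gcd(9,24) + gcd(20,13) + gcd(11,23) = 2+3+1+1 = 7.
By Pick's theorem A = I + B/2 − 1, so I = 628.5 − 7/2 + 1 = 626.

626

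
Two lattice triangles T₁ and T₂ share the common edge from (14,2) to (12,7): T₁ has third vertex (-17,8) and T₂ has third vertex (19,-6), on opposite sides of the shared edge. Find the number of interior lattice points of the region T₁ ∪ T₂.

The union is the simple quadrilateral with vertices (14,2), (-17,8), (12,7), (19,-6) in order.
Using the shoelace formula, 2A = |[14·8 − (-17)·2] + [(-17)·7 − 12·8] + [12·(-6) − 19·7] + [19·2 − 14·(-6)]| = 152, so the area is 76.
The number of boundary lattice points is Σ gcd(|Δx|,|Δy|) = gcd(31,6) + gcd(29,1) + gcd(7,13) + gcd(5,8) = 1+1+1+1 = 4.
By Pick's theorem I = A − B/2 + 1 = 76 − 4/2 + 1 = 75.

75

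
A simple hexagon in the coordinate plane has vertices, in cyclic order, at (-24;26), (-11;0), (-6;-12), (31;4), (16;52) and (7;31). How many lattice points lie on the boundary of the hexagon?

22

The number of boundary lattice points is Σ gcd(|Δx|,|Δy|) = gcd(13,26) + gcd(5,12) + gcd(37,16) + gcd(15,48) + gcd(9,21) + gcd(31,5) = 13+1+1+3+3+1 = 22.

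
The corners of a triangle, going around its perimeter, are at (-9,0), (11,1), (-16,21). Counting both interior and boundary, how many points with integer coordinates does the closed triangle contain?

The shoelace formula gives twice the area as |[(-9)·1 − 11·0] + [11·21 − (-16)·1] + [(-16)·0 − (-9)·21]| = 427, so the area is 213.5.
Along each edge there are gcd(|Δx|,|Δy|)+1 lattice points, so counting each shared vertex once the boundary has gcd(20,1) + gcd(27,20) + gcd(7,21) = 1+1+7 = 9.
Pick's theorem gives I = A − B/2 + 1 = 213.5 − 9/2 + 1 = 210, so the closed region contains I + B = 210 + 9 = 219 lattice points.

219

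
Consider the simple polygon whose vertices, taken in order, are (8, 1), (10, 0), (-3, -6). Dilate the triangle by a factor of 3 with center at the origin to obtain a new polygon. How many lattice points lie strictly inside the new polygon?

109

Using the shoelace formula, 2A = |[8·0 − 10·1] + [10·(-6) − (-3)·0] + [(-3)·1 − 8·(-6)]| = 25, so the area is 12.5.
Summing gcd(|Δx|,|Δy|) over the edges gives the boundary count: gcd(2,1) + gcd(13,6) + gcd(11,7) = 1+1+1 = 3.
Scaling by 3 multiplies the area by 3² = 9 (so the new area is 225/2) and multiplies the boundary lattice-point count by 3, giving 9.
By Pick's theorem, the interior count of the dilated polygon is 225/2 − 9/2 + 1 = 109.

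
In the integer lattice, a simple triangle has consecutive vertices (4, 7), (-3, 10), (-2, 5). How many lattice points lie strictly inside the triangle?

15

The shoelace formula gives twice the area as |[4·10 − (-3)·7] + [(-3)·5 − (-2)·10] + [(-2)·7 − 4·5]| = 32, so the area is 16.
Along each edge there are gcd(|Δx|,|Δy|)+1 lattice points, so counting each shared vertex once the boundary has gcd(7,3) + gcd(1,5) + gcd(6,2) = 1+1+2 = 4.
Pick's theorem gives I = A − B/2 + 1 = 16 − 4/2 + 1 = 15.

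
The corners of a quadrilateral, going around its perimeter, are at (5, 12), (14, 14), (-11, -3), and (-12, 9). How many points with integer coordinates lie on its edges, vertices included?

4

Summing gcd(|Δx|,|Δy|) over the edges gives the boundary count: gcd(9,2) + gcd(25,17) + gcd(1,12) + gcd(17,3) = 1+1+1+1 = 4.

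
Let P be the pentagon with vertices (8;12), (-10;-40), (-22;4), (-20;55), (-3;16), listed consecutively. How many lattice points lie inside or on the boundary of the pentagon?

Using the shoelace formula, 2A = |[8·(-40) − (-10)·12] + [(-10)·4 − (-22)·(-40)] + [(-22)·55 − (-20)·4] + [(-20)·16 − (-3)·55] + [(-3)·12 − 8·16]| = 2569, so the area is 2569/2.
The number of boundary lattice points is Σ gcd(|Δx|,|Δy|) = gcd(18,52) + gcd(12,44) + gcd(2,51) + gcd(17,39) + gcd(11,4) = 2+4+1+1+1 = 9.
Pick's theorem gives I = A − B/2 + 1 = 2569/2 − 9/2 + 1 = 1281, so the closed region contains I + B = 1281 + 9 = 1290 lattice points.

1290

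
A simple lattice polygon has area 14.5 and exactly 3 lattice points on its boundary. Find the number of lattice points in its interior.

From Pick's theorem, I = A − B/2 + 1 = 14.5 − 3/2 + 1 = 14.

14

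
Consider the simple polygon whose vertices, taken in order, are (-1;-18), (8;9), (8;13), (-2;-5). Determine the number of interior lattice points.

85

By the shoelace formula, twice the signed area is |[(-1)·9 − 8·(-18)] + [8·13 − 8·9] + [8·(-5) − (-2)·13] + [(-2)·(-18) − (-1)·(-5)]| = 184, so the area is 92.
The number of boundary lattice points is Σ gcd(|Δx|,|Δy|) = gcd(9,27) + gcd(0,4) + gcd(10,18) + gcd(1,13) = 9+4+2+1 = 16.
Pick's theorem gives I = A − B/2 + 1 = 92 − 16/2 + 1 = 85.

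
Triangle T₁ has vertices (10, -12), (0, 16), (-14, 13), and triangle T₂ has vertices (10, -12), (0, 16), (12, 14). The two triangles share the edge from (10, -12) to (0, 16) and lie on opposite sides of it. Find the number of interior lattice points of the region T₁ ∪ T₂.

The union is the simple quadrilateral with vertices (10, -12), (-14, 13), (0, 16), (12, 14) in order.
The shoelace formula gives twice the area as |(10·13 − (-14)·(-12)) + ((-14)·16 − 0·13) + (0·14 − 12·16) + (12·(-12) − 10·14)| = 738, so the area is 369.
Along each edge there are gcd(|Δx|,|Δy|)+1 lattice points, so counting each shared vertex once the boundary has gcd(24,25) + gcd(14,3) + gcd(12,2) + gcd(2,26) = 1+1+2+2 = 6.
By Pick's theorem I = A − B/2 + 1 = 369 − 6/2 + 1 = 367.

367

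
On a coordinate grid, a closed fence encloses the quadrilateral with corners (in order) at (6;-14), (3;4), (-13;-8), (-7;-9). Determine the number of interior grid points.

150

By the shoelace formula, twice the signed area is |[6·4 − 3·(-14)] + [3·(-8) − (-13)·4] + [(-13)·(-9) − (-7)·(-8)] + [(-7)·(-14) − 6·(-9)]| = 307, so the area is 153.5.
Summing gcd(|Δx|,|Δy|) over the edges gives the boundary count: gcd(3,18) + gcd(16,12) + gcd(6,1) + gcd(13,5) = 3+4+1+1 = 9.
By Pick's theorem A = I + B/2 − 1, so I = 153.5 − 9/2 + 1 = 150.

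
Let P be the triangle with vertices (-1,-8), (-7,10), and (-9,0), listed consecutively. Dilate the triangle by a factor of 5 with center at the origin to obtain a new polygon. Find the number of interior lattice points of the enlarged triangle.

Using the shoelace formula, 2A = |[(-1)·10 − (-7)·(-8)] + [(-7)·0 − (-9)·10] + [(-9)·(-8) − (-1)·0]| = 96, so the area is 48.
The number of boundary lattice points is Σ gcd(|Δx|,|Δy|) = gcd(6,18) + gcd(2,10) + gcd(8,8) = 6+2+8 = 16.
Scaling by 5 multiplies the area by 5² = 25 (so the new area is 1200) and multiplies the boundary lattice-point count by 5, giving 80.
By Pick's theorem, the interior count of the dilated polygon is 1200 − 80/2 + 1 = 1161.

1161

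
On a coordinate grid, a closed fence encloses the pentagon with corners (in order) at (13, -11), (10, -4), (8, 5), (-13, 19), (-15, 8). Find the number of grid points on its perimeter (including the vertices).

11

Along each edge there are gcd(|Δx|,|Δy|)+1 lattice points, so counting each shared vertex once the boundary has gcd(3,7) + gcd(2,9) + gcd(21,14) + gcd(2,11) + gcd(28,19) = 1+1+7+1+1 = 11.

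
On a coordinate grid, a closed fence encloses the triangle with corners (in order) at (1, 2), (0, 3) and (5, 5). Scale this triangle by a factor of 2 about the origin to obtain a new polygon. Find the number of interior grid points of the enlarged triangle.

12

The shoelace formula gives twice the area as |(1·3 − 0·2) + (0·5 − 5·3) + (5·2 − 1·5)| = 7, so the area is 7/2.
Summing gcd(|Δx|,|Δy|) over the edges gives the boundary count: gcd(1,1) + gcd(5,2) + gcd(4,3) = 1+1+1 = 3.
Scaling by 2 multiplies the area by 2² = 4 (so the new area is 14) and multiplies the boundary lattice-point count by 2, giving 6.
By Pick's theorem, the interior count of the dilated polygon is 14 − 6/2 + 1 = 12.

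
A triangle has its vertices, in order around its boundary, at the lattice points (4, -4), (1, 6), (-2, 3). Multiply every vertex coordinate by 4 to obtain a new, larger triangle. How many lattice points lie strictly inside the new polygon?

303

By the shoelace formula, twice the signed area is |[4·6 − 1·(-4)] + [1·3 − (-2)·6] + [(-2)·(-4) − 4·3]| = 39, so the area is 19.5.
Along each edge there are gcd(|Δx|,|Δy|)+1 lattice points, so counting each shared vertex once the boundary has gcd(3,10) + gcd(3,3) + gcd(6,7) = 1+3+1 = 5.
Scaling by 4 multiplies the area by 4² = 16 (so the new area is 312) and multiplies the boundary lattice-point count by 4, giving 20.
By Pick's theorem, the interior count of the dilated polygon is 312 − 20/2 + 1 = 303.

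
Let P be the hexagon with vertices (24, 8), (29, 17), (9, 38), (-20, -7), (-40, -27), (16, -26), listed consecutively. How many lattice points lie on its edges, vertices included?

The number of boundary lattice points is Σ gcd(|Δx|,|Δy|) = gcd(5,9) + gcd(20,21) + gcd(29,45) + gcd(20,20) + gcd(56,1) + gcd(8,34) = 1+1+1+20+1+2 = 26.

26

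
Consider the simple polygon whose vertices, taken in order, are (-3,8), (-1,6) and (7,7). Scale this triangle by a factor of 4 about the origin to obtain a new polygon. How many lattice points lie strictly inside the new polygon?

137

The shoelace formula gives twice the area as |[(-3)·6 − (-1)·8] + [(-1)·7 − 7·6] + [7·8 − (-3)·7]| = 18, so the area is 9.
Summing gcd(|Δx|,|Δy|) over the edges gives the boundary count: gcd(2,2) + gcd(8,1) + gcd(10,1) = 2+1+1 = 4.
Scaling by 4 multiplies the area by 4² = 16 (so the new area is 144) and multiplies the boundary lattice-point count by 4, giving 16.
By Pick's theorem, the interior count of the dilated polygon is 144 − 16/2 + 1 = 137.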